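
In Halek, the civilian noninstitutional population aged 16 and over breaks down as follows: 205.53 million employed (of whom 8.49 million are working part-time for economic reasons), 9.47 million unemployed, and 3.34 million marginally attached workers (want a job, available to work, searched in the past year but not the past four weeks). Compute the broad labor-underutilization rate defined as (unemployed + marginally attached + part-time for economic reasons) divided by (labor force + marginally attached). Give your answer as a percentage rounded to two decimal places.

Broad underutilization rate ≈ 9.76%.

Labor force = 205.53 + 9.47 = 215.00 million.
Numerator = 9.47 + 3.34 + 8.49 = 21.30 million.
Denominator = 215.00 + 3.34 = 218.34 million.
Broad rate = 21.30 / 218.34 = 9.76%.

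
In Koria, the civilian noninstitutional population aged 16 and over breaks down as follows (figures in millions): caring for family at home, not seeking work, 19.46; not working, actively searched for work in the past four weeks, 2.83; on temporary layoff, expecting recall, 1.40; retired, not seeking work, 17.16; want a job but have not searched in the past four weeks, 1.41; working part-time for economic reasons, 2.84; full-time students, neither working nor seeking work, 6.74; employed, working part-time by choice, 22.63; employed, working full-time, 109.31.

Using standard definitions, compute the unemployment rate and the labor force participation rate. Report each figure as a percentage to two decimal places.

Employed = 2.84 + 22.63 + 109.31 = 134.78 million (anyone who worked, including part-time for economic reasons, counts as employed).
Unemployed = 2.83 + 1.40 = 4.23 million (jobless and actively searching, or on temporary layoff).
Labor force = 134.78 + 4.23 = 139.01 million.
Not in labor force = 19.46 + 17.16 + 1.41 + 6.74 = 44.77 million (those not working and not actively searching are outside the labor force — including those who want a job but have given up searching).
Civilian working-age population = 139.01 + 44.77 = 183.78 million.
Unemployment rate = 4.23 / 139.01 = 3.04%.
Labor force participation rate = 139.01 / 183.78 = 75.64%.

Unemployment rate ≈ 3.04%; labor force participation rate ≈ 75.64%.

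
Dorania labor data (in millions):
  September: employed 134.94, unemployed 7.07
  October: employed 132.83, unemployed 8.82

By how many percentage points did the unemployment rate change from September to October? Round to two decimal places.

September: labor force = 134.94 + 7.07 = 142.01; u = 7.07/142.01 = 4.98%.
October: labor force = 132.83 + 8.82 = 141.65; u = 8.82/141.65 = 6.23%.
Change = 6.23% − 4.98% = +1.25 pp.

The unemployment rate changed by +1.25 percentage points.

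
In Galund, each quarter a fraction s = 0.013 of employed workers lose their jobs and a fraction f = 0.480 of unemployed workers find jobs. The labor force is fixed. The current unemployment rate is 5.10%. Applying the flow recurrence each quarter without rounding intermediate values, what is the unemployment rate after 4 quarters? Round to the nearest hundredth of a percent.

With a fixed labor force, u_{t+1} = u_t + s·(1−u_t) − f·u_t = u_t·(1−s−f) + s.
Here 1−s−f = 0.507 and s = 0.013.
u_1 = 0.051000 × 0.507 + 0.013 = 0.038857.
u_2 = 0.038857 × 0.507 + 0.013 = 0.032700.
u_3 = 0.032700 × 0.507 + 0.013 = 0.029579.
u_4 = 0.029579 × 0.507 + 0.013 = 0.027997.

Unemployment rate after four quarters ≈ 2.80%.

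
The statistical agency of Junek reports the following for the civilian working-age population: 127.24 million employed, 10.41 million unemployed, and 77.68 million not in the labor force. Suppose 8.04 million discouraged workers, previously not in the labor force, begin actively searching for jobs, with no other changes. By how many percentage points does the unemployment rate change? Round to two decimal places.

The unemployment rate changes by +5.10 percentage points.

Initially, labor force = 127.24 + 10.41 = 137.65 million, so u = 10.41/137.65 = 7.56%.
After the change, unemployed and labor force both rise by 8.04 → E = 127.24, U = 18.45, labor force = 145.69 million.
New unemployment rate = 18.45 / 145.69 = 12.66%.
Change = 12.66% − 7.56% = +5.10 percentage points.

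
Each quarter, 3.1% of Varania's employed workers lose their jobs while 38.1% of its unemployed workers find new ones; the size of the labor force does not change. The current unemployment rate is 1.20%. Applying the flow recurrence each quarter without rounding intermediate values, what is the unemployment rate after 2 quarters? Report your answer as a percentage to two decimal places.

Unemployment rate after two quarters ≈ 5.34%.

With a fixed labor force, u_{t+1} = u_t + s·(1−u_t) − f·u_t = u_t·(1−s−f) + s.
Here 1−s−f = 0.588 and s = 0.031.
u_1 = 0.012000 × 0.588 + 0.031 = 0.038056.
u_2 = 0.038056 × 0.588 + 0.031 = 0.053377.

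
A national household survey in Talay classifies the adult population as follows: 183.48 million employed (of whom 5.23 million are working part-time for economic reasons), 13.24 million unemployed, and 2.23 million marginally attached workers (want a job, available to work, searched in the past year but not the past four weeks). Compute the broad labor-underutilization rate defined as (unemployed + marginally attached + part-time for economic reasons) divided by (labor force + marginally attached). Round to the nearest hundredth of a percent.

Broad underutilization rate ≈ 10.40%.

Labor force = 183.48 + 13.24 = 196.72 million.
Numerator = 13.24 + 2.23 + 5.23 = 20.70 million.
Denominator = 196.72 + 2.23 = 198.95 million.
Broad rate = 20.70 / 198.95 = 10.40%.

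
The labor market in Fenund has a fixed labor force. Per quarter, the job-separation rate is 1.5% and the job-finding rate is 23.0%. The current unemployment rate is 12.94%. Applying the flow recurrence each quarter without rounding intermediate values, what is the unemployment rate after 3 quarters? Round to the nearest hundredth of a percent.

Unemployment rate after three quarters ≈ 9.06%.

With a fixed labor force, u_{t+1} = u_t + s·(1−u_t) − f·u_t = u_t·(1−s−f) + s.
Here 1−s−f = 0.755 and s = 0.015.
u_1 = 0.129400 × 0.755 + 0.015 = 0.112697.
u_2 = 0.112697 × 0.755 + 0.015 = 0.100086.
u_3 = 0.100086 × 0.755 + 0.015 = 0.090565.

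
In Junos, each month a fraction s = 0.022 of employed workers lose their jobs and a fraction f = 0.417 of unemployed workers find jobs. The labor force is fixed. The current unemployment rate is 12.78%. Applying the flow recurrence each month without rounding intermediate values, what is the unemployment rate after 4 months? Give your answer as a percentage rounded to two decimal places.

With a fixed labor force, u_{t+1} = u_t + s·(1−u_t) − f·u_t = u_t·(1−s−f) + s.
Here 1−s−f = 0.561 and s = 0.022.
u_1 = 0.127800 × 0.561 + 0.022 = 0.093696.
u_2 = 0.093696 × 0.561 + 0.022 = 0.074563.
u_3 = 0.074563 × 0.561 + 0.022 = 0.063830.
u_4 = 0.063830 × 0.561 + 0.022 = 0.057809.

Unemployment rate after four months ≈ 5.78%.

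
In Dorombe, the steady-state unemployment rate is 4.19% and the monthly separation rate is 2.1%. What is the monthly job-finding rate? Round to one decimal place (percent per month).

From u* = s/(s+f): f = s·(1−u)/u.
f = 2.1 × (1 − 0.0419) / 0.0419 = 2.0120 / 0.0419 ≈ 48.0% per month.

Job-finding rate ≈ 48.0% per month.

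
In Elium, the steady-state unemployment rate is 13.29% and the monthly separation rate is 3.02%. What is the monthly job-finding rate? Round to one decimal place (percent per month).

Job-finding rate ≈ 19.7% per month.

From u* = s/(s+f): f = s·(1−u)/u.
f = 3.02 × (1 − 0.1329) / 0.1329 = 2.6186 / 0.1329 ≈ 19.7% per month.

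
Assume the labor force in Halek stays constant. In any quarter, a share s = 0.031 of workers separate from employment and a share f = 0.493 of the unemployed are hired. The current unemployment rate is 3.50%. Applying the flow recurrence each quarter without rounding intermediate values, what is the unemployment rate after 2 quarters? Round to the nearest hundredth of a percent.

Unemployment rate after two quarters ≈ 5.37%.

With a fixed labor force, u_{t+1} = u_t + s·(1−u_t) − f·u_t = u_t·(1−s−f) + s.
Here 1−s−f = 0.476 and s = 0.031.
u_1 = 0.035000 × 0.476 + 0.031 = 0.047660.
u_2 = 0.047660 × 0.476 + 0.031 = 0.053686.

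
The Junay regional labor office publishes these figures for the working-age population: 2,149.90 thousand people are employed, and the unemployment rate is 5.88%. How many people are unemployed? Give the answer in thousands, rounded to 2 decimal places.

Let U be the number unemployed. The labor force is E + U, and U/(E+U) = 0.0588.
So U = 0.0588 × 2,149.90 / (1 − 0.0588) = 126.4141 / 0.9412 ≈ 134.31 thousand.

About 134.31 thousand are unemployed.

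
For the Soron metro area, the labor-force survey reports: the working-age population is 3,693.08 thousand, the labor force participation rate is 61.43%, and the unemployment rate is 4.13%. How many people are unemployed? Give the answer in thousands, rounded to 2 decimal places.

About 93.70 thousand are unemployed.

Labor force = 0.6143 × 3,693.08 = 2,268.66 thousand.
Unemployed = 0.0413 × 2,268.66 ≈ 93.70 thousand.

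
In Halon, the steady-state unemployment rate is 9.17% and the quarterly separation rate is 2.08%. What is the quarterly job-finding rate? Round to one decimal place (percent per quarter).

Job-finding rate ≈ 20.6% per quarter.

From u* = s/(s+f): f = s·(1−u)/u.
f = 2.08 × (1 − 0.0917) / 0.0917 = 1.8893 / 0.0917 ≈ 20.6% per quarter.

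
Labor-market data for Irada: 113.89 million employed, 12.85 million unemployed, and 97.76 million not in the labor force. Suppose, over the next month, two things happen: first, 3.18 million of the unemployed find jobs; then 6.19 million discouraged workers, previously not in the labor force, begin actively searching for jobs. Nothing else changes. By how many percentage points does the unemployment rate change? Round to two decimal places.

Initially, labor force = 113.89 + 12.85 = 126.74 million, so u = 12.85/126.74 = 10.14%.
After the first change, unemployed falls and employed rises by 3.18; labor force unchanged → E = 117.07, U = 9.67, labor force = 126.74 million.
After the second change, unemployed and labor force both rise by 6.19 → E = 117.07, U = 15.86, labor force = 132.93 million.
New unemployment rate = 15.86 / 132.93 = 11.93%.
Change = 11.93% − 10.14% = +1.79 percentage points.

The unemployment rate changes by +1.79 percentage points.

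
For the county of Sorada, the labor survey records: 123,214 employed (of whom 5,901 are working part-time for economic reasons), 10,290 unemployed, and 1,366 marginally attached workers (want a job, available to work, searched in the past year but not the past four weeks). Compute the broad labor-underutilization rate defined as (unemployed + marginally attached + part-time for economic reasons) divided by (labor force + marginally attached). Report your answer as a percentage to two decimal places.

Labor force = 123,214 + 10,290 = 133,504.
Numerator = 10,290 + 1,366 + 5,901 = 17,557.
Denominator = 133,504 + 1,366 = 134,870.
Broad rate = 17,557 / 134,870 = 13.02%.

Broad underutilization rate ≈ 13.02%.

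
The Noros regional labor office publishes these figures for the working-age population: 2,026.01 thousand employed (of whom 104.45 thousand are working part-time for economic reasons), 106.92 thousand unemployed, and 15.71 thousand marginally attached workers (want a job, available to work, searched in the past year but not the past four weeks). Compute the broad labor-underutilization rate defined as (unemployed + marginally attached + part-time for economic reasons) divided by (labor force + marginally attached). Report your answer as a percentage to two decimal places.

Broad underutilization rate ≈ 10.57%.

Labor force = 2,026.01 + 106.92 = 2,132.93 thousand.
Numerator = 106.92 + 15.71 + 104.45 = 227.08 thousand.
Denominator = 2,132.93 + 15.71 = 2,148.64 thousand.
Broad rate = 227.08 / 2,148.64 = 10.57%.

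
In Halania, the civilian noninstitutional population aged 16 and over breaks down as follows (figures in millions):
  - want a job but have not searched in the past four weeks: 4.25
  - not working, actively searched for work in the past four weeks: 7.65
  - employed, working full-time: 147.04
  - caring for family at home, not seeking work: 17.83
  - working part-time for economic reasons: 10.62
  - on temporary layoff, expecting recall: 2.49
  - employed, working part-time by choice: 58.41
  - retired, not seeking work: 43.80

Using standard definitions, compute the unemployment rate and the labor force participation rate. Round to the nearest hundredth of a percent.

Unemployment rate ≈ 4.48%; labor force participation rate ≈ 77.45%.

Employed = 147.04 + 10.62 + 58.41 = 216.07 million (anyone who worked, including part-time for economic reasons, counts as employed).
Unemployed = 7.65 + 2.49 = 10.14 million (jobless and actively searching, or on temporary layoff).
Labor force = 216.07 + 10.14 = 226.21 million.
Not in labor force = 4.25 + 17.83 + 43.80 = 65.88 million (those not working and not actively searching are outside the labor force — including those who want a job but have given up searching).
Civilian working-age population = 226.21 + 65.88 = 292.09 million.
Unemployment rate = 10.14 / 226.21 = 4.48%.
Labor force participation rate = 226.21 / 292.09 = 77.45%.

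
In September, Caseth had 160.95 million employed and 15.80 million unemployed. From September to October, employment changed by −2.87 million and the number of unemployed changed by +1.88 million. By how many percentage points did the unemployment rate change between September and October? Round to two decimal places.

The unemployment rate changed by +1.12 percentage points.

September: labor force = 160.95 + 15.80 = 176.75; u = 15.80/176.75 = 8.94%.
October: labor force = 158.08 + 17.68 = 175.76; u = 17.68/175.76 = 10.06%.
Change = 10.06% − 8.94% = +1.12 pp.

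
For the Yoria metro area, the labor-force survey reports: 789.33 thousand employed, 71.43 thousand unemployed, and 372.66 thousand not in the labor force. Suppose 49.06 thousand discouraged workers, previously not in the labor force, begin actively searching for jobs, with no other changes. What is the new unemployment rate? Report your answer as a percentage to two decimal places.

New unemployment rate ≈ 13.24%.

Initially, labor force = 789.33 + 71.43 = 860.76 thousand, so u = 71.43/860.76 = 8.30%.
After the change, unemployed and labor force both rise by 49.06 → E = 789.33, U = 120.49, labor force = 909.82 thousand.
New unemployment rate = 120.49 / 909.82 = 13.24%.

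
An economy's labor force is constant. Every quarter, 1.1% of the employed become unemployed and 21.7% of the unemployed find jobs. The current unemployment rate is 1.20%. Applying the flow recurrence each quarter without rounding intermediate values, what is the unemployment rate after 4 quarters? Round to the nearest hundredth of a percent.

With a fixed labor force, u_{t+1} = u_t + s·(1−u_t) − f·u_t = u_t·(1−s−f) + s.
Here 1−s−f = 0.772 and s = 0.011.
u_1 = 0.012000 × 0.772 + 0.011 = 0.020264.
u_2 = 0.020264 × 0.772 + 0.011 = 0.026644.
u_3 = 0.026644 × 0.772 + 0.011 = 0.031569.
u_4 = 0.031569 × 0.772 + 0.011 = 0.035371.

Unemployment rate after four quarters ≈ 3.54%.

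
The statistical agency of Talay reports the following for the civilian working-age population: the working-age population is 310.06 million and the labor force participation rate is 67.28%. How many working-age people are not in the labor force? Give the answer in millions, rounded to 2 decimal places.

About 101.45 million are not in the labor force.

Share not in the labor force = 1 − 0.6728 = 0.3272.
Not in labor force = 0.3272 × 310.06 ≈ 101.45 million.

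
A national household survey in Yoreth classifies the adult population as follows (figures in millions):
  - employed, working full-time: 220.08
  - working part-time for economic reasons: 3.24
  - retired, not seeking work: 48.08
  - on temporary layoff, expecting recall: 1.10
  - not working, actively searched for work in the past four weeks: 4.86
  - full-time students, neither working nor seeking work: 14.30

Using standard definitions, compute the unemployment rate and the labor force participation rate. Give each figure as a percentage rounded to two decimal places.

Employed = 220.08 + 3.24 = 223.32 million (anyone who worked, including part-time for economic reasons, counts as employed).
Unemployed = 1.10 + 4.86 = 5.96 million (jobless and actively searching, or on temporary layoff).
Labor force = 223.32 + 5.96 = 229.28 million.
Not in labor force = 48.08 + 14.30 = 62.38 million (those not working and not actively searching are outside the labor force).
Civilian working-age population = 229.28 + 62.38 = 291.66 million.
Unemployment rate = 5.96 / 229.28 = 2.60%.
Labor force participation rate = 229.28 / 291.66 = 78.61%.

Unemployment rate ≈ 2.60%; labor force participation rate ≈ 78.61%.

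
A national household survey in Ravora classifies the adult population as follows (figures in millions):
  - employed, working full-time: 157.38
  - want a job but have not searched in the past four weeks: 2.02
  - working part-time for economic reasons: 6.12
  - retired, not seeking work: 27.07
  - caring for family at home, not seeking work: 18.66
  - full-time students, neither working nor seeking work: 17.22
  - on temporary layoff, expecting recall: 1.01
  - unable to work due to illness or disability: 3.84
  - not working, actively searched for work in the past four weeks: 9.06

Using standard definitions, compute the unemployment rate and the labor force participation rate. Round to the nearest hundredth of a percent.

Employed = 157.38 + 6.12 = 163.50 million (anyone who worked, including part-time for economic reasons, counts as employed).
Unemployed = 1.01 + 9.06 = 10.07 million (jobless and actively searching, or on temporary layoff).
Labor force = 163.50 + 10.07 = 173.57 million.
Not in labor force = 2.02 + 27.07 + 18.66 + 17.22 + 3.84 = 68.81 million (those not working and not actively searching are outside the labor force — including those who want a job but have given up searching).
Civilian working-age population = 173.57 + 68.81 = 242.38 million.
Unemployment rate = 10.07 / 173.57 = 5.80%.
Labor force participation rate = 173.57 / 242.38 = 71.61%.

Unemployment rate ≈ 5.80%; labor force participation rate ≈ 71.61%.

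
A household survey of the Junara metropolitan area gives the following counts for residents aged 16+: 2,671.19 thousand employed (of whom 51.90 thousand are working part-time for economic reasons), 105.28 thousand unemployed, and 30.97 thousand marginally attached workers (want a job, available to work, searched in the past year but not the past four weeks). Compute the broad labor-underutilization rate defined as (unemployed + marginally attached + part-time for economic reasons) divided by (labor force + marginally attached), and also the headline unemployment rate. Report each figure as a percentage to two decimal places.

Broad underutilization rate ≈ 6.70%; headline unemployment rate ≈ 3.79%.

Labor force = 2,671.19 + 105.28 = 2,776.47 thousand.
Numerator = 105.28 + 30.97 + 51.90 = 188.15 thousand.
Denominator = 2,776.47 + 30.97 = 2,807.44 thousand.
Broad rate = 188.15 / 2,807.44 = 6.70%.
Headline unemployment rate = 105.28 / 2,776.47 = 3.79%.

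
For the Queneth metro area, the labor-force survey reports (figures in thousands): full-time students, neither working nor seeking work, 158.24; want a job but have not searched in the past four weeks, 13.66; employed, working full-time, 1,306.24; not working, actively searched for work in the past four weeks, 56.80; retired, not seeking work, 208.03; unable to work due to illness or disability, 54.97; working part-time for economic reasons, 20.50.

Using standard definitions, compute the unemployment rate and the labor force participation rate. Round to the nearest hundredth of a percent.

Employed = 1,306.24 + 20.50 = 1,326.74 thousand (anyone who worked, including part-time for economic reasons, counts as employed).
Unemployed = 56.80 thousand.
Labor force = 1,326.74 + 56.80 = 1,383.54 thousand.
Not in labor force = 158.24 + 13.66 + 208.03 + 54.97 = 434.90 thousand (those not working and not actively searching are outside the labor force — including those who want a job but have given up searching).
Civilian working-age population = 1,383.54 + 434.90 = 1,818.44 thousand.
Unemployment rate = 56.80 / 1,383.54 = 4.11%.
Labor force participation rate = 1,383.54 / 1,818.44 = 76.08%.

Unemployment rate ≈ 4.11%; labor force participation rate ≈ 76.08%.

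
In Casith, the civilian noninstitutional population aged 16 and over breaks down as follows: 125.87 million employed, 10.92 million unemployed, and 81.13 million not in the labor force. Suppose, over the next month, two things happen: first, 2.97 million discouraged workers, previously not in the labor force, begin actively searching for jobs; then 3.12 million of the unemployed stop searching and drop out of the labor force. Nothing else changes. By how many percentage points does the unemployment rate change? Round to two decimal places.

The unemployment rate changes by −0.10 percentage points.

Initially, labor force = 125.87 + 10.92 = 136.79 million, so u = 10.92/136.79 = 7.98%.
After the first change, unemployed and labor force both rise by 2.97 → E = 125.87, U = 13.89, labor force = 139.76 million.
After the second change, unemployed and labor force both fall by 3.12 → E = 125.87, U = 10.77, labor force = 136.64 million.
New unemployment rate = 10.77 / 136.64 = 7.88%.
Change = 7.88% − 7.98% = −0.10 percentage points.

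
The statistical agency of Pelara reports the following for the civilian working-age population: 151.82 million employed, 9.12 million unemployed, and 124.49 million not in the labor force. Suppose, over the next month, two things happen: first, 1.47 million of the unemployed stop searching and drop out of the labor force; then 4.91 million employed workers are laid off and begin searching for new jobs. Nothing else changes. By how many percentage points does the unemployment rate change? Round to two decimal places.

Initially, labor force = 151.82 + 9.12 = 160.94 million, so u = 9.12/160.94 = 5.67%.
After the first change, unemployed and labor force both fall by 1.47 → E = 151.82, U = 7.65, labor force = 159.47 million.
After the second change, employed falls and unemployed rises by 4.91; labor force unchanged → E = 146.91, U = 12.56, labor force = 159.47 million.
New unemployment rate = 12.56 / 159.47 = 7.88%.
Change = 7.88% − 5.67% = +2.21 percentage points.

The unemployment rate changes by +2.21 percentage points.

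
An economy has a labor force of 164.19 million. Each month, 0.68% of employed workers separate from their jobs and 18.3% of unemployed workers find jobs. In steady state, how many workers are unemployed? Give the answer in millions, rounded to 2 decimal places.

Steady-state unemployment rate u* = s/(s+f) = 0.68/(0.68+18.3) = 0.035827.
Unemployed = u* × labor force = 0.035827 × 164.19 ≈ 5.88 million.

About 5.88 million are unemployed in steady state.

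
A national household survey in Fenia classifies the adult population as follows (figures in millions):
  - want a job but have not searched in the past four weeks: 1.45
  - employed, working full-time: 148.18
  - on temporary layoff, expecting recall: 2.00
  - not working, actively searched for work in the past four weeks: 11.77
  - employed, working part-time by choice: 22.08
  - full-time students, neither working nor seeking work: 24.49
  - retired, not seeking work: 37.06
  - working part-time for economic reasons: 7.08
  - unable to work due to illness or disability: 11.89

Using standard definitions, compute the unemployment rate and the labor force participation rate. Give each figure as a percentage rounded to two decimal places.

Unemployment rate ≈ 7.21%; labor force participation rate ≈ 71.85%.

Employed = 148.18 + 22.08 + 7.08 = 177.34 million (anyone who worked, including part-time for economic reasons, counts as employed).
Unemployed = 2.00 + 11.77 = 13.77 million (jobless and actively searching, or on temporary layoff).
Labor force = 177.34 + 13.77 = 191.11 million.
Not in labor force = 1.45 + 24.49 + 37.06 + 11.89 = 74.89 million (those not working and not actively searching are outside the labor force — including those who want a job but have given up searching).
Civilian working-age population = 191.11 + 74.89 = 266.00 million.
Unemployment rate = 13.77 / 191.11 = 7.21%.
Labor force participation rate = 191.11 / 266.00 = 71.85%.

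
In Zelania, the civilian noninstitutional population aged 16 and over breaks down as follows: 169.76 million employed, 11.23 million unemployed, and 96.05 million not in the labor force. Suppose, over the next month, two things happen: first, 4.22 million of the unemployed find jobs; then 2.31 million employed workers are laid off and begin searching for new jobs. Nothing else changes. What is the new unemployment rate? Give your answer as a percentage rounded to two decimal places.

New unemployment rate ≈ 5.15%.

Initially, labor force = 169.76 + 11.23 = 180.99 million, so u = 11.23/180.99 = 6.20%.
After the first change, unemployed falls and employed rises by 4.22; labor force unchanged → E = 173.98, U = 7.01, labor force = 180.99 million.
After the second change, employed falls and unemployed rises by 2.31; labor force unchanged → E = 171.67, U = 9.32, labor force = 180.99 million.
New unemployment rate = 9.32 / 180.99 = 5.15%.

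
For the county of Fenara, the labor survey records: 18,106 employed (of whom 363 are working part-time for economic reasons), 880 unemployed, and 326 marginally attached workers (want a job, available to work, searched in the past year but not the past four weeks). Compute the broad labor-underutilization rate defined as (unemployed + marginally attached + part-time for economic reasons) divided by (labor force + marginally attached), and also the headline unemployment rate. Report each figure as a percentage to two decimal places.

Broad underutilization rate ≈ 8.12%; headline unemployment rate ≈ 4.63%.

Labor force = 18,106 + 880 = 18,986.
Numerator = 880 + 326 + 363 = 1,569.
Denominator = 18,986 + 326 = 19,312.
Broad rate = 1,569 / 19,312 = 8.12%.
Headline unemployment rate = 880 / 18,986 = 4.63%.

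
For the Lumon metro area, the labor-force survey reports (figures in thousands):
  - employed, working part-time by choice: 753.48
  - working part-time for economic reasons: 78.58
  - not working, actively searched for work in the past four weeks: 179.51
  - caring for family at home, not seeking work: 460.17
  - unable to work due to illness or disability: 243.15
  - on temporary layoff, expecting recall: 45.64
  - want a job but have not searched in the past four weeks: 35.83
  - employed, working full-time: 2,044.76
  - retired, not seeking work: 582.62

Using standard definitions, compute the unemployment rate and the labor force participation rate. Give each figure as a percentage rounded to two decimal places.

Unemployment rate ≈ 7.26%; labor force participation rate ≈ 70.12%.

Employed = 753.48 + 78.58 + 2,044.76 = 2,876.82 thousand (anyone who worked, including part-time for economic reasons, counts as employed).
Unemployed = 179.51 + 45.64 = 225.15 thousand (jobless and actively searching, or on temporary layoff).
Labor force = 2,876.82 + 225.15 = 3,101.97 thousand.
Not in labor force = 460.17 + 243.15 + 35.83 + 582.62 = 1,321.77 thousand (those not working and not actively searching are outside the labor force — including those who want a job but have given up searching).
Civilian working-age population = 3,101.97 + 1,321.77 = 4,423.74 thousand.
Unemployment rate = 225.15 / 3,101.97 = 7.26%.
Labor force participation rate = 3,101.97 / 4,423.74 = 70.12%.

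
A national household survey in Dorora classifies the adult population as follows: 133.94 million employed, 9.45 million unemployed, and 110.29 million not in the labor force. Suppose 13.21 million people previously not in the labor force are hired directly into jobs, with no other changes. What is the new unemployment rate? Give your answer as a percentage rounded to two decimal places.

New unemployment rate ≈ 6.03%.

Initially, labor force = 133.94 + 9.45 = 143.39 million, so u = 9.45/143.39 = 6.59%.
After the change, employed and labor force both rise by 13.21; unemployed unchanged → E = 147.15, U = 9.45, labor force = 156.60 million.
New unemployment rate = 9.45 / 156.60 = 6.03%.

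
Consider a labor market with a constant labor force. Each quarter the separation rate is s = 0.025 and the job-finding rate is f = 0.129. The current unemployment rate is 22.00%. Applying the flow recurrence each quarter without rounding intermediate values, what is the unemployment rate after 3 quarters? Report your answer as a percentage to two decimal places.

With a fixed labor force, u_{t+1} = u_t + s·(1−u_t) − f·u_t = u_t·(1−s−f) + s.
Here 1−s−f = 0.846 and s = 0.025.
u_1 = 0.220000 × 0.846 + 0.025 = 0.211120.
u_2 = 0.211120 × 0.846 + 0.025 = 0.203608.
u_3 = 0.203608 × 0.846 + 0.025 = 0.197252.

Unemployment rate after three quarters ≈ 19.73%.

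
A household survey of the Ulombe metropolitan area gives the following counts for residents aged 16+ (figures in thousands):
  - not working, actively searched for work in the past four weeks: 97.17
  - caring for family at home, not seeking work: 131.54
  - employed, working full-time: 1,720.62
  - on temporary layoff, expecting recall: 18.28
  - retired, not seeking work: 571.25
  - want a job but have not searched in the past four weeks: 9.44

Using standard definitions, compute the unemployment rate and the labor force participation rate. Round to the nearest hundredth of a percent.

Unemployment rate ≈ 6.29%; labor force participation rate ≈ 72.05%.

Employed = 1,720.62 thousand.
Unemployed = 97.17 + 18.28 = 115.45 thousand (jobless and actively searching, or on temporary layoff).
Labor force = 1,720.62 + 115.45 = 1,836.07 thousand.
Not in labor force = 131.54 + 571.25 + 9.44 = 712.23 thousand (those not working and not actively searching are outside the labor force — including those who want a job but have given up searching).
Civilian working-age population = 1,836.07 + 712.23 = 2,548.30 thousand.
Unemployment rate = 115.45 / 1,836.07 = 6.29%.
Labor force participation rate = 1,836.07 / 2,548.30 = 72.05%.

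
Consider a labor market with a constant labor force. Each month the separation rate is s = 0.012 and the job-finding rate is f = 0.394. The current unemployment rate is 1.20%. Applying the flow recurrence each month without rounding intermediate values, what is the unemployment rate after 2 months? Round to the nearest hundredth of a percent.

With a fixed labor force, u_{t+1} = u_t + s·(1−u_t) − f·u_t = u_t·(1−s−f) + s.
Here 1−s−f = 0.594 and s = 0.012.
u_1 = 0.012000 × 0.594 + 0.012 = 0.019128.
u_2 = 0.019128 × 0.594 + 0.012 = 0.023362.

Unemployment rate after two months ≈ 2.34%.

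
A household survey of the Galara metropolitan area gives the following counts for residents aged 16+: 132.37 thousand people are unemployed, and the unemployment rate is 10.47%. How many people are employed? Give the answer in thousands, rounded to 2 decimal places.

Labor force = U / u = 132.37 / 0.1047 ≈ 1,264.28 thousand.
Employed = labor force − unemployed = 1,264.28 − 132.37 = 1,131.91 thousand.

About 1,131.91 thousand are employed.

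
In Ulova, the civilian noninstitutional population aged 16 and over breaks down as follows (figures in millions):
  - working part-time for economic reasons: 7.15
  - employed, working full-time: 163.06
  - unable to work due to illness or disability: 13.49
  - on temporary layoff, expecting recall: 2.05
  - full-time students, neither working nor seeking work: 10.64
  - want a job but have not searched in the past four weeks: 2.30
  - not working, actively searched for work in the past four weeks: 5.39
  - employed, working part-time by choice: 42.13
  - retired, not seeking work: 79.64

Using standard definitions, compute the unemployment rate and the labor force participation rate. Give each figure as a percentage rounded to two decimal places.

Unemployment rate ≈ 3.39%; labor force participation rate ≈ 67.45%.

Employed = 7.15 + 163.06 + 42.13 = 212.34 million (anyone who worked, including part-time for economic reasons, counts as employed).
Unemployed = 2.05 + 5.39 = 7.44 million (jobless and actively searching, or on temporary layoff).
Labor force = 212.34 + 7.44 = 219.78 million.
Not in labor force = 13.49 + 10.64 + 2.30 + 79.64 = 106.07 million (those not working and not actively searching are outside the labor force — including those who want a job but have given up searching).
Civilian working-age population = 219.78 + 106.07 = 325.85 million.
Unemployment rate = 7.44 / 219.78 = 3.39%.
Labor force participation rate = 219.78 / 325.85 = 67.45%.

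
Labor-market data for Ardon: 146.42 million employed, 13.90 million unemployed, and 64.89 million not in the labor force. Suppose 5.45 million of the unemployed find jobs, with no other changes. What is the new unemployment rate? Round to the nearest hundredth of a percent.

New unemployment rate ≈ 5.27%.

Initially, labor force = 146.42 + 13.90 = 160.32 million, so u = 13.90/160.32 = 8.67%.
After the change, unemployed falls and employed rises by 5.45; labor force unchanged → E = 151.87, U = 8.45, labor force = 160.32 million.
New unemployment rate = 8.45 / 160.32 = 5.27%.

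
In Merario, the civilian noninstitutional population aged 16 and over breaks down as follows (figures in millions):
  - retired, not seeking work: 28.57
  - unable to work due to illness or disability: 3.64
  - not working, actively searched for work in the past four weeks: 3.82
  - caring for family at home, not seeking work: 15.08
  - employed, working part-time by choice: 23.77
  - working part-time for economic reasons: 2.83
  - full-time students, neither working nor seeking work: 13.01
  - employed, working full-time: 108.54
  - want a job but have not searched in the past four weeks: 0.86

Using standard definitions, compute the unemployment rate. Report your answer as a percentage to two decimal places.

Unemployment rate ≈ 2.75%.

Employed = 23.77 + 2.83 + 108.54 = 135.14 million (anyone who worked, including part-time for economic reasons, counts as employed).
Unemployed = 3.82 million.
Labor force = 135.14 + 3.82 = 138.96 million.
Unemployment rate = 3.82 / 138.96 = 2.75%.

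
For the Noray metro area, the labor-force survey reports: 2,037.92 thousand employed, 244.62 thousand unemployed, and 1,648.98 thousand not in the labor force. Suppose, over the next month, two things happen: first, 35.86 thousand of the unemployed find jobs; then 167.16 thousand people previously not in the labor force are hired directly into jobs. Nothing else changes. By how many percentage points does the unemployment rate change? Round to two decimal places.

The unemployment rate changes by −2.20 percentage points.

Initially, labor force = 2,037.92 + 244.62 = 2,282.54 thousand, so u = 244.62/2,282.54 = 10.72%.
After the first change, unemployed falls and employed rises by 35.86; labor force unchanged → E = 2,073.78, U = 208.76, labor force = 2,282.54 thousand.
After the second change, employed and labor force both rise by 167.16; unemployed unchanged → E = 2,240.94, U = 208.76, labor force = 2,449.70 thousand.
New unemployment rate = 208.76 / 2,449.70 = 8.52%.
Change = 8.52% − 10.72% = −2.20 percentage points.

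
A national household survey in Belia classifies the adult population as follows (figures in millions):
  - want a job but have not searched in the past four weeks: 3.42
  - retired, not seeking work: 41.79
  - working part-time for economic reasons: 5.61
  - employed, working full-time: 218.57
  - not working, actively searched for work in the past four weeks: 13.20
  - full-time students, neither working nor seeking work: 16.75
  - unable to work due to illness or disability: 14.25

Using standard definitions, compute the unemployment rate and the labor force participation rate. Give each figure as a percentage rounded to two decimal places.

Unemployment rate ≈ 5.56%; labor force participation rate ≈ 75.70%.

Employed = 5.61 + 218.57 = 224.18 million (anyone who worked, including part-time for economic reasons, counts as employed).
Unemployed = 13.20 million.
Labor force = 224.18 + 13.20 = 237.38 million.
Not in labor force = 3.42 + 41.79 + 16.75 + 14.25 = 76.21 million (those not working and not actively searching are outside the labor force — including those who want a job but have given up searching).
Civilian working-age population = 237.38 + 76.21 = 313.59 million.
Unemployment rate = 13.20 / 237.38 = 5.56%.
Labor force participation rate = 237.38 / 313.59 = 75.70%.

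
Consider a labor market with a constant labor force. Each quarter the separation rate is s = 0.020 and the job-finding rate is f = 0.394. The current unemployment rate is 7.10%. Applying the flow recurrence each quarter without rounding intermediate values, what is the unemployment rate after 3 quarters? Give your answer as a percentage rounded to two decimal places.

With a fixed labor force, u_{t+1} = u_t + s·(1−u_t) − f·u_t = u_t·(1−s−f) + s.
Here 1−s−f = 0.586 and s = 0.020.
u_1 = 0.071000 × 0.586 + 0.020 = 0.061606.
u_2 = 0.061606 × 0.586 + 0.020 = 0.056101.
u_3 = 0.056101 × 0.586 + 0.020 = 0.052875.

Unemployment rate after three quarters ≈ 5.29%.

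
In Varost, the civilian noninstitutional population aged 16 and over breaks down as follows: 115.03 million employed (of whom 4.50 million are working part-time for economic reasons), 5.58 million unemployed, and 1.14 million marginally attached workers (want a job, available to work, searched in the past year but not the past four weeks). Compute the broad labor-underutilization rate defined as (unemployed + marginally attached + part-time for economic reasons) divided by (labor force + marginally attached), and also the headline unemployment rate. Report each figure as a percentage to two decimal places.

Broad underutilization rate ≈ 9.22%; headline unemployment rate ≈ 4.63%.

Labor force = 115.03 + 5.58 = 120.61 million.
Numerator = 5.58 + 1.14 + 4.50 = 11.22 million.
Denominator = 120.61 + 1.14 = 121.75 million.
Broad rate = 11.22 / 121.75 = 9.22%.
Headline unemployment rate = 5.58 / 120.61 = 4.63%.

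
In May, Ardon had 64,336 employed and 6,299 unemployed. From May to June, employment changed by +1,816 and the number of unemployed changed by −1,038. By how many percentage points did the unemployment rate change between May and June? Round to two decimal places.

May: labor force = 64,336 + 6,299 = 70,635; u = 6,299/70,635 = 8.92%.
June: labor force = 66,152 + 5,261 = 71,413; u = 5,261/71,413 = 7.37%.
Change = 7.37% − 8.92% = −1.55 pp.

The unemployment rate changed by −1.55 percentage points.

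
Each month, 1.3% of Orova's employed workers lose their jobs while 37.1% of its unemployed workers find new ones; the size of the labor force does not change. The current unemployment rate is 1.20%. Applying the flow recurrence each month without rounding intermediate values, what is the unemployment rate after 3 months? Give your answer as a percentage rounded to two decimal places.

With a fixed labor force, u_{t+1} = u_t + s·(1−u_t) − f·u_t = u_t·(1−s−f) + s.
Here 1−s−f = 0.616 and s = 0.013.
u_1 = 0.012000 × 0.616 + 0.013 = 0.020392.
u_2 = 0.020392 × 0.616 + 0.013 = 0.025561.
u_3 = 0.025561 × 0.616 + 0.013 = 0.028746.

Unemployment rate after three months ≈ 2.87%.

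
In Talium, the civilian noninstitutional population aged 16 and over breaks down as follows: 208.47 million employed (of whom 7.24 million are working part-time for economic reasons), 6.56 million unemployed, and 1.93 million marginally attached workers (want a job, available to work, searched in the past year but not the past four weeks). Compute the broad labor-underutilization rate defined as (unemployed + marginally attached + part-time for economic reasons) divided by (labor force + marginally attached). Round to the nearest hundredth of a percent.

Broad underutilization rate ≈ 7.25%.

Labor force = 208.47 + 6.56 = 215.03 million.
Numerator = 6.56 + 1.93 + 7.24 = 15.73 million.
Denominator = 215.03 + 1.93 = 216.96 million.
Broad rate = 15.73 / 216.96 = 7.25%.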